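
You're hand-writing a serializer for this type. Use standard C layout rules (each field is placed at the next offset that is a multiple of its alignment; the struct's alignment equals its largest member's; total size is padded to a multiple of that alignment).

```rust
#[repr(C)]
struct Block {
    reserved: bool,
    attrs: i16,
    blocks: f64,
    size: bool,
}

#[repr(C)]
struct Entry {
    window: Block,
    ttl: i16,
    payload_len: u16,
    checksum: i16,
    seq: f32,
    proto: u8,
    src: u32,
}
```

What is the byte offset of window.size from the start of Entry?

Block: 0..1  reserved  (1B, 1-aligned); 1..2  -- padding (1B); 2..4  attrs  (2B, 2-aligned); 4..8  -- padding (4B); 8..16  blocks  (8B, 8-aligned); 16..17  size  (1B, 1-aligned); 17..24  -- tail padding (7B); sizeof = 24, alignof = 8
0..24  window  (24B, 8-aligned)
within Block: size at 16
0 + 16 = 16

16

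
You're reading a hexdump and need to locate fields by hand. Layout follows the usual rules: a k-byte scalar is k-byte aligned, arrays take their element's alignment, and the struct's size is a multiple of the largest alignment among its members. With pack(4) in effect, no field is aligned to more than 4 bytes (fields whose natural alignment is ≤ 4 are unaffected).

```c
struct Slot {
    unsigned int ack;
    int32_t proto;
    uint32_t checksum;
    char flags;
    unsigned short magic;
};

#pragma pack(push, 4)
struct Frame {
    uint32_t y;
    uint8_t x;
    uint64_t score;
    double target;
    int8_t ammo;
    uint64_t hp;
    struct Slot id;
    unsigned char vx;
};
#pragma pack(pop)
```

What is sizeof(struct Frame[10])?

560

Slot: 0..4  ack  (4B, 4-aligned); 4..8  proto  (4B, 4-aligned); 8..12  checksum  (4B, 4-aligned); 12..13  flags  (1B, 1-aligned); 13..14  -- padding (1B); 14..16  magic  (2B, 2-aligned); sizeof = 16, alignof = 4
0..4  y  (4B, 4-aligned)
4..5  x  (1B, 1-aligned)
5..8  -- padding (3B)
8..16  score  (8B, 4-aligned)
16..24  target  (8B, 4-aligned)
24..25  ammo  (1B, 1-aligned)
25..28  -- padding (3B)
28..36  hp  (8B, 4-aligned)
36..52  id  (16B, 4-aligned)
52..53  vx  (1B, 1-aligned)
53..56  -- tail padding (3B)
sizeof = 56, alignof = 4
array of 10: 10 × 56 = 560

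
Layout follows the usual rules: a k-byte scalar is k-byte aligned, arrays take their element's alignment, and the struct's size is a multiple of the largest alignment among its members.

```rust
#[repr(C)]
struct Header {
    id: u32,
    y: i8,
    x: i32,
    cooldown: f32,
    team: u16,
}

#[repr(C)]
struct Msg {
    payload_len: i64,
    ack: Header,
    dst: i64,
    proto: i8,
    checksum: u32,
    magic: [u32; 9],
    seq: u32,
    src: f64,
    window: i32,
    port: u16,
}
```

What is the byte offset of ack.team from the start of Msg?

Header: @0: id [4B, align 4] → 4; @4: y [1B, align 1] → 5; +3 pad (align 4); @8: x [4B, align 4] → 12; @12: cooldown [4B, align 4] → 16; @16: team [2B, align 2] → 18; +2 tail pad (align 4); size 20, align 4
@0: payload_len [8B, align 8] → 8
@8: ack [20B, align 4] → 28
within Header: team at 16
8 + 16 = 24

24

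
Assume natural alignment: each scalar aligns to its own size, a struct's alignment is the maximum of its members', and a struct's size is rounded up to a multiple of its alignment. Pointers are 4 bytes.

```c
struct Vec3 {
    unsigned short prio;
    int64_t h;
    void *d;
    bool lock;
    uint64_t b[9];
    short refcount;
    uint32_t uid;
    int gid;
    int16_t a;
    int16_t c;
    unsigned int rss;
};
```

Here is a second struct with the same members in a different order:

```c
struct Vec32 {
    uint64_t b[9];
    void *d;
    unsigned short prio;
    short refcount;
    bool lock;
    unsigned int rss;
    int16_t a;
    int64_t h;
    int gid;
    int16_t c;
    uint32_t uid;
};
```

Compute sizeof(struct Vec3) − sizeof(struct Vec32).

0

@0: prio [2B, align 2] → 2
+6 pad (align 8)
@8: h [8B, align 8] → 16
@16: d [4B, align 4] → 20
@20: lock [1B, align 1] → 21
+3 pad (align 8)
@24: b [72B, align 8] → 96
@96: refcount [2B, align 2] → 98
+2 pad (align 4)
@100: uid [4B, align 4] → 104
@104: gid [4B, align 4] → 108
@108: a [2B, align 2] → 110
@110: c [2B, align 2] → 112
@112: rss [4B, align 4] → 116
+4 tail pad (align 8)
size 120, align 8
— Vec32 —
@0: b [72B, align 8] → 72
@72: d [4B, align 4] → 76
@76: prio [2B, align 2] → 78
@78: refcount [2B, align 2] → 80
@80: lock [1B, align 1] → 81
+3 pad (align 4)
@84: rss [4B, align 4] → 88
@88: a [2B, align 2] → 90
+6 pad (align 8)
@96: h [8B, align 8] → 104
@104: gid [4B, align 4] → 108
@108: c [2B, align 2] → 110
+2 pad (align 4)
@112: uid [4B, align 4] → 116
+4 tail pad (align 8)
size 120, align 8
120 − 120 = 0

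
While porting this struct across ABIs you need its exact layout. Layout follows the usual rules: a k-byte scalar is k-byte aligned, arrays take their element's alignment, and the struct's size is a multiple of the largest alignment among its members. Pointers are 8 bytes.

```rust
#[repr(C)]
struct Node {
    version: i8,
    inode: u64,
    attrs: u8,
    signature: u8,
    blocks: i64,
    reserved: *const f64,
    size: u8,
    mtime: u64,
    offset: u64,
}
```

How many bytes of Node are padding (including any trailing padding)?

20

@0: version [1B, align 1] → 1
+7 pad (align 8)
@8: inode [8B, align 8] → 16
@16: attrs [1B, align 1] → 17
@17: signature [1B, align 1] → 18
+6 pad (align 8)
@24: blocks [8B, align 8] → 32
@32: reserved [8B, align 8] → 40
@40: size [1B, align 1] → 41
+7 pad (align 8)
@48: mtime [8B, align 8] → 56
@56: offset [8B, align 8] → 64
size 64, align 8
data bytes 44, size 64 → padding 20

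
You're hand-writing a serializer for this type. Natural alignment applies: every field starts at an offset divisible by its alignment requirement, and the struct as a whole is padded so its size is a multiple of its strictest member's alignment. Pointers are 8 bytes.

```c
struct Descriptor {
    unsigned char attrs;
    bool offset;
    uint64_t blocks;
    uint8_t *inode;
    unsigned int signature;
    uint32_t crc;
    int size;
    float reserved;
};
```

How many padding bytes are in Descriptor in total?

6

attrs at 0 (size 1, align 1) → ends 1
offset at 1 (size 1, align 1) → ends 2
pad 6 to align 8 for blocks
blocks at 8 (size 8, align 8) → ends 16
inode at 16 (size 8, align 8) → ends 24
signature at 24 (size 4, align 4) → ends 28
crc at 28 (size 4, align 4) → ends 32
size at 32 (size 4, align 4) → ends 36
reserved at 36 (size 4, align 4) → ends 40
total 40 bytes, alignment 8
data bytes 34, size 40 → padding 6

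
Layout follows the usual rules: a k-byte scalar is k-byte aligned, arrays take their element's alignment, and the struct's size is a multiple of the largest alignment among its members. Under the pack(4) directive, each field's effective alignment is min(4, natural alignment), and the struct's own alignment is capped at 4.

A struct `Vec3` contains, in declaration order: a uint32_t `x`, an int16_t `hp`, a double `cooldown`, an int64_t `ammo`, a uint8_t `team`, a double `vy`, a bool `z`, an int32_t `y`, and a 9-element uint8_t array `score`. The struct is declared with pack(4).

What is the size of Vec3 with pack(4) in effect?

56

x at 0 (size 4, align 4) → ends 4
hp at 4 (size 2, align 2) → ends 6
pad 2 to align 4 for cooldown
cooldown at 8 (size 8, align 4) → ends 16
ammo at 16 (size 8, align 4) → ends 24
team at 24 (size 1, align 1) → ends 25
pad 3 to align 4 for vy
vy at 28 (size 8, align 4) → ends 36
z at 36 (size 1, align 1) → ends 37
pad 3 to align 4 for y
y at 40 (size 4, align 4) → ends 44
score at 44 (size 9, align 1) → ends 53
tail pad 3 to reach multiple of 4
total 56 bytes, alignment 4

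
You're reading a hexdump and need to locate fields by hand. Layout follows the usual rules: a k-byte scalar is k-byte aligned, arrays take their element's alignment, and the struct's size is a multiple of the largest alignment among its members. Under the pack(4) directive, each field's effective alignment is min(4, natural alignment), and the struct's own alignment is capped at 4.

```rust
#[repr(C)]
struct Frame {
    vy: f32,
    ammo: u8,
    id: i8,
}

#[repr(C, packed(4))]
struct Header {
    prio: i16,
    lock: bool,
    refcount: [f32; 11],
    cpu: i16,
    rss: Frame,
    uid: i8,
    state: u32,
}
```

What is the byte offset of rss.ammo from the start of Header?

56

Frame: @0: vy [4B, align 4] → 4; @4: ammo [1B, align 1] → 5; @5: id [1B, align 1] → 6; +2 tail pad (align 4); size 8, align 4
@0: prio [2B, align 2] → 2
@2: lock [1B, align 1] → 3
+1 pad (align 4)
@4: refcount [44B, align 4] → 48
@48: cpu [2B, align 2] → 50
+2 pad (align 4)
@52: rss [8B, align 4] → 60
within Frame: ammo at 4
52 + 4 = 56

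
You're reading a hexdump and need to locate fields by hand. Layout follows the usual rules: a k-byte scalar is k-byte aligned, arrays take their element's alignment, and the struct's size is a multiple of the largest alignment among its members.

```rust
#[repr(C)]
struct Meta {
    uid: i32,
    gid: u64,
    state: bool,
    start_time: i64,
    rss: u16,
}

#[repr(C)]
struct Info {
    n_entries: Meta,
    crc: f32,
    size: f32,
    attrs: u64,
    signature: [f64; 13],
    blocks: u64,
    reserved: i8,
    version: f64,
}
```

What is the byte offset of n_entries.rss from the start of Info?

32

Meta: uid at 0 (size 4, align 4) → ends 4; pad 4 to align 8 for gid; gid at 8 (size 8, align 8) → ends 16; state at 16 (size 1, align 1) → ends 17; pad 7 to align 8 for start_time; start_time at 24 (size 8, align 8) → ends 32; rss at 32 (size 2, align 2) → ends 34; tail pad 6 to reach multiple of 8; total 40 bytes, alignment 8
n_entries at 0 (size 40, align 8) → ends 40
within Meta: rss at 32
0 + 32 = 32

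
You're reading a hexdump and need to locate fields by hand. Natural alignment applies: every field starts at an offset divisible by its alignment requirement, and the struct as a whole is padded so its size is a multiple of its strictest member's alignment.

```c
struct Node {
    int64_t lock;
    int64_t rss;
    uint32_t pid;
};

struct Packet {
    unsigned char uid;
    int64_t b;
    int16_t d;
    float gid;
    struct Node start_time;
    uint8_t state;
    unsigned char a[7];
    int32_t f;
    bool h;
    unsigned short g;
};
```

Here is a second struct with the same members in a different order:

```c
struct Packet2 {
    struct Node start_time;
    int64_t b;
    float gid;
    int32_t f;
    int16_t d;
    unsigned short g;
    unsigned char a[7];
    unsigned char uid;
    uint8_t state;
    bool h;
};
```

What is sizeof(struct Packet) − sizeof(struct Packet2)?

8

Node: @0: lock [8B, align 8] → 8; @8: rss [8B, align 8] → 16; @16: pid [4B, align 4] → 20; +4 tail pad (align 8); size 24, align 8
@0: uid [1B, align 1] → 1
+7 pad (align 8)
@8: b [8B, align 8] → 16
@16: d [2B, align 2] → 18
+2 pad (align 4)
@20: gid [4B, align 4] → 24
@24: start_time [24B, align 8] → 48
@48: state [1B, align 1] → 49
@49: a [7B, align 1] → 56
@56: f [4B, align 4] → 60
@60: h [1B, align 1] → 61
+1 pad (align 2)
@62: g [2B, align 2] → 64
size 64, align 8
— Packet2 —
@0: start_time [24B, align 8] → 24
@24: b [8B, align 8] → 32
@32: gid [4B, align 4] → 36
@36: f [4B, align 4] → 40
@40: d [2B, align 2] → 42
@42: g [2B, align 2] → 44
@44: a [7B, align 1] → 51
@51: uid [1B, align 1] → 52
@52: state [1B, align 1] → 53
@53: h [1B, align 1] → 54
+2 tail pad (align 8)
size 56, align 8
64 − 56 = 8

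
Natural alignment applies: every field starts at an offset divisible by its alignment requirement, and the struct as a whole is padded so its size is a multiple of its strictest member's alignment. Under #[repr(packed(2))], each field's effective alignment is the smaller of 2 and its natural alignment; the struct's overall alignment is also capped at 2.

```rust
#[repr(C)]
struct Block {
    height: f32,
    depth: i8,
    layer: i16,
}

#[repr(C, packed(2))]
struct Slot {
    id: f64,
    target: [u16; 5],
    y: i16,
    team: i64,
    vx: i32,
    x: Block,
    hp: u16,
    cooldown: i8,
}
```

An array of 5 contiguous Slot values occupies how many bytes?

Block: @0: height [4B, align 4] → 4; @4: depth [1B, align 1] → 5; +1 pad (align 2); @6: layer [2B, align 2] → 8; size 8, align 4
@0: id [8B, align 2] → 8
@8: target [10B, align 2] → 18
@18: y [2B, align 2] → 20
@20: team [8B, align 2] → 28
@28: vx [4B, align 2] → 32
@32: x [8B, align 2] → 40
@40: hp [2B, align 2] → 42
@42: cooldown [1B, align 1] → 43
+1 tail pad (align 2)
size 44, align 2
array of 5: 5 × 44 = 220

220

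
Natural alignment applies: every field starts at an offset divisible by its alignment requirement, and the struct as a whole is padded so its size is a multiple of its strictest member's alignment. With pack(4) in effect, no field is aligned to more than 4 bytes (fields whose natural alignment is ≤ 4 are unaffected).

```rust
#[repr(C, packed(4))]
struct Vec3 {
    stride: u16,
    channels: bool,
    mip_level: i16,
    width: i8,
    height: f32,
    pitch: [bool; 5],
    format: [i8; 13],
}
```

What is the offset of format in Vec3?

@0: stride [2B, align 2] → 2
@2: channels [1B, align 1] → 3
+1 pad (align 2)
@4: mip_level [2B, align 2] → 6
@6: width [1B, align 1] → 7
+1 pad (align 4)
@8: height [4B, align 4] → 12
@12: pitch [5B, align 1] → 17
@17: format [13B, align 1] → 30

17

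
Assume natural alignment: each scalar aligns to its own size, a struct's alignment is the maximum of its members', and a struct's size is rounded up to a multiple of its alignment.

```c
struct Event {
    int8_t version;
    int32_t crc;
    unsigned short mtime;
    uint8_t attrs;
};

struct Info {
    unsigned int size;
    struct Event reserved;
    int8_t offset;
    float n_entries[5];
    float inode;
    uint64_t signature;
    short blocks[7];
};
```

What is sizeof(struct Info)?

Event: version at 0 (size 1, align 1) → ends 1; pad 3 to align 4 for crc; crc at 4 (size 4, align 4) → ends 8; mtime at 8 (size 2, align 2) → ends 10; attrs at 10 (size 1, align 1) → ends 11; tail pad 1 to reach multiple of 4; total 12 bytes, alignment 4
size at 0 (size 4, align 4) → ends 4
reserved at 4 (size 12, align 4) → ends 16
offset at 16 (size 1, align 1) → ends 17
pad 3 to align 4 for n_entries
n_entries at 20 (size 20, align 4) → ends 40
inode at 40 (size 4, align 4) → ends 44
pad 4 to align 8 for signature
signature at 48 (size 8, align 8) → ends 56
blocks at 56 (size 14, align 2) → ends 70
tail pad 2 to reach multiple of 8
total 72 bytes, alignment 8

72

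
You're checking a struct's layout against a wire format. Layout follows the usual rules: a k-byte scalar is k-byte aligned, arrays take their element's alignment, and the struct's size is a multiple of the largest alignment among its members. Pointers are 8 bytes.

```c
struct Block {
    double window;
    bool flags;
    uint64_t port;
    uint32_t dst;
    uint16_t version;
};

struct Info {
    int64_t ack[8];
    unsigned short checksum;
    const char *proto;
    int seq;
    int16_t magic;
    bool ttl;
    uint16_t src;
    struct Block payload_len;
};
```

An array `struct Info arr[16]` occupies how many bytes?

Block: @0: window [8B, align 8] → 8; @8: flags [1B, align 1] → 9; +7 pad (align 8); @16: port [8B, align 8] → 24; @24: dst [4B, align 4] → 28; @28: version [2B, align 2] → 30; +2 tail pad (align 8); size 32, align 8
@0: ack [64B, align 8] → 64
@64: checksum [2B, align 2] → 66
+6 pad (align 8)
@72: proto [8B, align 8] → 80
@80: seq [4B, align 4] → 84
@84: magic [2B, align 2] → 86
@86: ttl [1B, align 1] → 87
+1 pad (align 2)
@88: src [2B, align 2] → 90
+6 pad (align 8)
@96: payload_len [32B, align 8] → 128
size 128, align 8
array of 16: 16 × 128 = 2048

2048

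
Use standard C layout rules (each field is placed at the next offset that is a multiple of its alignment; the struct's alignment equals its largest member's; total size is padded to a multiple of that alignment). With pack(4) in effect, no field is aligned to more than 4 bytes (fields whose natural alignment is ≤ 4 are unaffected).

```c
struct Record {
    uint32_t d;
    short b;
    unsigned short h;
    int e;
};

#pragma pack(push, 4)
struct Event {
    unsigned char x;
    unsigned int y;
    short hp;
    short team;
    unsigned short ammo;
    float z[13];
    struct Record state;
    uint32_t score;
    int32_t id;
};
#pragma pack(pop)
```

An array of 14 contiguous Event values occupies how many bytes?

Record: @0: d [4B, align 4] → 4; @4: b [2B, align 2] → 6; @6: h [2B, align 2] → 8; @8: e [4B, align 4] → 12; size 12, align 4
@0: x [1B, align 1] → 1
+3 pad (align 4)
@4: y [4B, align 4] → 8
@8: hp [2B, align 2] → 10
@10: team [2B, align 2] → 12
@12: ammo [2B, align 2] → 14
+2 pad (align 4)
@16: z [52B, align 4] → 68
@68: state [12B, align 4] → 80
@80: score [4B, align 4] → 84
@84: id [4B, align 4] → 88
size 88, align 4
array of 14: 14 × 88 = 1232

1232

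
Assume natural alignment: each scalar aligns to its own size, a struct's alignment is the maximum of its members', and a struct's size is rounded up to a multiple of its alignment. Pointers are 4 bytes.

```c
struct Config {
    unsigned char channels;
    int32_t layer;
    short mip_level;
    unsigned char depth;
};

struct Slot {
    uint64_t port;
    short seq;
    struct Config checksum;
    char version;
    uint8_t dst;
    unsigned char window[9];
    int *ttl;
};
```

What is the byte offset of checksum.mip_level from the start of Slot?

Config: 0..1  channels  (1B, 1-aligned); 1..4  -- padding (3B); 4..8  layer  (4B, 4-aligned); 8..10  mip_level  (2B, 2-aligned); 10..11  depth  (1B, 1-aligned); 11..12  -- tail padding (1B); sizeof = 12, alignof = 4
0..8  port  (8B, 8-aligned)
8..10  seq  (2B, 2-aligned)
10..12  -- padding (2B)
12..24  checksum  (12B, 4-aligned)
within Config: mip_level at 8
12 + 8 = 20

20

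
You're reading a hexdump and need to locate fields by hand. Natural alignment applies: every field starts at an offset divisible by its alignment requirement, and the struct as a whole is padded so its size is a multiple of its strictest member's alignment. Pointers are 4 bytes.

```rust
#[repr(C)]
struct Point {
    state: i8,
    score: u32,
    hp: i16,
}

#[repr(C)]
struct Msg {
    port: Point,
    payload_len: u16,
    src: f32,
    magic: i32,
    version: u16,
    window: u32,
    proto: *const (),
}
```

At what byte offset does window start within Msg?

28

Point: state at 0 (size 1, align 1) → ends 1; pad 3 to align 4 for score; score at 4 (size 4, align 4) → ends 8; hp at 8 (size 2, align 2) → ends 10; tail pad 2 to reach multiple of 4; total 12 bytes, alignment 4
port at 0 (size 12, align 4) → ends 12
payload_len at 12 (size 2, align 2) → ends 14
pad 2 to align 4 for src
src at 16 (size 4, align 4) → ends 20
magic at 20 (size 4, align 4) → ends 24
version at 24 (size 2, align 2) → ends 26
pad 2 to align 4 for window
window at 28 (size 4, align 4) → ends 32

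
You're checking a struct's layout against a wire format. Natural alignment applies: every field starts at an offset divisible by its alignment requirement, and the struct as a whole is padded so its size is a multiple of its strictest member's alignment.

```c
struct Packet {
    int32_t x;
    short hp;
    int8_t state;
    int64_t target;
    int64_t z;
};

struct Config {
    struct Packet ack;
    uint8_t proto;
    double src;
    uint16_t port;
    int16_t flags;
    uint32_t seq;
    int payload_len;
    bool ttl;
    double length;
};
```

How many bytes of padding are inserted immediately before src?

Packet: 0..4  x  (4B, 4-aligned); 4..6  hp  (2B, 2-aligned); 6..7  state  (1B, 1-aligned); 7..8  -- padding (1B); 8..16  target  (8B, 8-aligned); 16..24  z  (8B, 8-aligned); sizeof = 24, alignof = 8
0..24  ack  (24B, 8-aligned)
24..25  proto  (1B, 1-aligned)
25..32  -- padding (7B)
32..40  src  (8B, 8-aligned)

7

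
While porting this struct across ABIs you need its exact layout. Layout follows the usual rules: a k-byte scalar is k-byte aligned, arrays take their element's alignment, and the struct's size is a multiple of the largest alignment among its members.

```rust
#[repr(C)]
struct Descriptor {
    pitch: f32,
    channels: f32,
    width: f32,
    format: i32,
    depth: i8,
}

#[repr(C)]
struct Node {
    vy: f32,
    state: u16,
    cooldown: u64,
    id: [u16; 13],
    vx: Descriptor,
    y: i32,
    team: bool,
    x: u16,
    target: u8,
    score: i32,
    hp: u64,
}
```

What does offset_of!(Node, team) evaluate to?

Descriptor: pitch at 0 (size 4, align 4) → ends 4; channels at 4 (size 4, align 4) → ends 8; width at 8 (size 4, align 4) → ends 12; format at 12 (size 4, align 4) → ends 16; depth at 16 (size 1, align 1) → ends 17; tail pad 3 to reach multiple of 4; total 20 bytes, alignment 4
vy at 0 (size 4, align 4) → ends 4
state at 4 (size 2, align 2) → ends 6
pad 2 to align 8 for cooldown
cooldown at 8 (size 8, align 8) → ends 16
id at 16 (size 26, align 2) → ends 42
pad 2 to align 4 for vx
vx at 44 (size 20, align 4) → ends 64
y at 64 (size 4, align 4) → ends 68
team at 68 (size 1, align 1) → ends 69

68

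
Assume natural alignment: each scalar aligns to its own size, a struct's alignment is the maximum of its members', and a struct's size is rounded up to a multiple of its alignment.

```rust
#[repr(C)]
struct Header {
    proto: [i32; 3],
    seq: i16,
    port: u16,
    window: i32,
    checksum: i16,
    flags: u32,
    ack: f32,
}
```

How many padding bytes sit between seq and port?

0

proto at 0 (size 12, align 4) → ends 12
seq at 12 (size 2, align 2) → ends 14
port at 14 (size 2, align 2) → ends 16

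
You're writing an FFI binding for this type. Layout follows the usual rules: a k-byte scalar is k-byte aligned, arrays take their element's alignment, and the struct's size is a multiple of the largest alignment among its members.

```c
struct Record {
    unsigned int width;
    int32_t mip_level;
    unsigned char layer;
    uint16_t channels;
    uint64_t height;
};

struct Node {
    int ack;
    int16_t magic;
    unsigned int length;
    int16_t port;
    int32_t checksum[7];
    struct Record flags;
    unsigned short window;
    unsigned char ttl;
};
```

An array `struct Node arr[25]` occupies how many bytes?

2000

Record: width at 0 (size 4, align 4) → ends 4; mip_level at 4 (size 4, align 4) → ends 8; layer at 8 (size 1, align 1) → ends 9; pad 1 to align 2 for channels; channels at 10 (size 2, align 2) → ends 12; pad 4 to align 8 for height; height at 16 (size 8, align 8) → ends 24; total 24 bytes, alignment 8
ack at 0 (size 4, align 4) → ends 4
magic at 4 (size 2, align 2) → ends 6
pad 2 to align 4 for length
length at 8 (size 4, align 4) → ends 12
port at 12 (size 2, align 2) → ends 14
pad 2 to align 4 for checksum
checksum at 16 (size 28, align 4) → ends 44
pad 4 to align 8 for flags
flags at 48 (size 24, align 8) → ends 72
window at 72 (size 2, align 2) → ends 74
ttl at 74 (size 1, align 1) → ends 75
tail pad 5 to reach multiple of 8
total 80 bytes, alignment 8
array of 25: 25 × 80 = 2000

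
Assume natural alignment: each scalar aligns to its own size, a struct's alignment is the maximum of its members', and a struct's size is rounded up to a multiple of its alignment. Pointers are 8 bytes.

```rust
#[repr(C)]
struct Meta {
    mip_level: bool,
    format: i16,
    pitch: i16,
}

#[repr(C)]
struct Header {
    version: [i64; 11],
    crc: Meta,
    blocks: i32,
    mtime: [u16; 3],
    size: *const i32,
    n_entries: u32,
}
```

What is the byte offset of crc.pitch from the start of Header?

92

Meta: 0..1  mip_level  (1B, 1-aligned); 1..2  -- padding (1B); 2..4  format  (2B, 2-aligned); 4..6  pitch  (2B, 2-aligned); sizeof = 6, alignof = 2
0..88  version  (88B, 8-aligned)
88..94  crc  (6B, 2-aligned)
within Meta: pitch at 4
88 + 4 = 92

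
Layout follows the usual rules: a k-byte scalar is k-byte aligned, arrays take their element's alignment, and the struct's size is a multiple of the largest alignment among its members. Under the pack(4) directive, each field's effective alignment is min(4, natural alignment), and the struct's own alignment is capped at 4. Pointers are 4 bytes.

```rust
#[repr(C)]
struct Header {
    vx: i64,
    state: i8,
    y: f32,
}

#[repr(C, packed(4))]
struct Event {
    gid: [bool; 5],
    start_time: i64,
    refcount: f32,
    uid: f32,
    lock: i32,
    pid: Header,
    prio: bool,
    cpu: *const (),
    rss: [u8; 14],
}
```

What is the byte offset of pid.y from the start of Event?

40

Header: @0: vx [8B, align 8] → 8; @8: state [1B, align 1] → 9; +3 pad (align 4); @12: y [4B, align 4] → 16; size 16, align 8
@0: gid [5B, align 1] → 5
+3 pad (align 4)
@8: start_time [8B, align 4] → 16
@16: refcount [4B, align 4] → 20
@20: uid [4B, align 4] → 24
@24: lock [4B, align 4] → 28
@28: pid [16B, align 4] → 44
within Header: y at 12
28 + 12 = 40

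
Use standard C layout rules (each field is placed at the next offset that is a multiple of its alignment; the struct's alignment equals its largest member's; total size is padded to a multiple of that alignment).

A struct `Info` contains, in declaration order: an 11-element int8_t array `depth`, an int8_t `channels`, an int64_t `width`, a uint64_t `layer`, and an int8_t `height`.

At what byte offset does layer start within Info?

@0: depth [11B, align 1] → 11
@11: channels [1B, align 1] → 12
+4 pad (align 8)
@16: width [8B, align 8] → 24
@24: layer [8B, align 8] → 32

24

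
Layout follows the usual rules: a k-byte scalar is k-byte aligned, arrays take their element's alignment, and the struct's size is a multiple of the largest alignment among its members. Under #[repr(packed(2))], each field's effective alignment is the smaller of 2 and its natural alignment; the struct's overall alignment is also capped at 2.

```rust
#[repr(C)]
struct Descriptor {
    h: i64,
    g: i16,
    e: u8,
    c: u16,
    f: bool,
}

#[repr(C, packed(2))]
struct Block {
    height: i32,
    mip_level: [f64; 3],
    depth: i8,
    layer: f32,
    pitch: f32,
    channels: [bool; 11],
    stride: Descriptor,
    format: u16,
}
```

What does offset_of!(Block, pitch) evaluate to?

34

Descriptor: h at 0 (size 8, align 8) → ends 8; g at 8 (size 2, align 2) → ends 10; e at 10 (size 1, align 1) → ends 11; pad 1 to align 2 for c; c at 12 (size 2, align 2) → ends 14; f at 14 (size 1, align 1) → ends 15; tail pad 1 to reach multiple of 8; total 16 bytes, alignment 8
height at 0 (size 4, align 2) → ends 4
mip_level at 4 (size 24, align 2) → ends 28
depth at 28 (size 1, align 1) → ends 29
pad 1 to align 2 for layer
layer at 30 (size 4, align 2) → ends 34
pitch at 34 (size 4, align 2) → ends 38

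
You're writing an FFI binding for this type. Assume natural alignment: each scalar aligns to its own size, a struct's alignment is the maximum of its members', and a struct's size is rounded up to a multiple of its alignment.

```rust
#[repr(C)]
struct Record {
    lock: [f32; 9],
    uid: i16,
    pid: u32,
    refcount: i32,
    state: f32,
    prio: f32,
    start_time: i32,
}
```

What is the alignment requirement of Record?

member alignments: lock=4, uid=2, pid=4, refcount=4, state=4, prio=4, start_time=4
max = 4

4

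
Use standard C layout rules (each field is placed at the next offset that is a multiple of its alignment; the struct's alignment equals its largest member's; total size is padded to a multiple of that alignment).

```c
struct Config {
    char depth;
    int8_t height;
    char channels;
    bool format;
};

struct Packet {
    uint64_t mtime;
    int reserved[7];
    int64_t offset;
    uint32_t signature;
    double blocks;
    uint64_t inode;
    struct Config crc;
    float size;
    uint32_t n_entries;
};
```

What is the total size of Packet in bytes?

88 bytes

Config: depth at 0 (size 1, align 1) → ends 1; height at 1 (size 1, align 1) → ends 2; channels at 2 (size 1, align 1) → ends 3; format at 3 (size 1, align 1) → ends 4; total 4 bytes, alignment 1
mtime at 0 (size 8, align 8) → ends 8
reserved at 8 (size 28, align 4) → ends 36
pad 4 to align 8 for offset
offset at 40 (size 8, align 8) → ends 48
signature at 48 (size 4, align 4) → ends 52
pad 4 to align 8 for blocks
blocks at 56 (size 8, align 8) → ends 64
inode at 64 (size 8, align 8) → ends 72
crc at 72 (size 4, align 1) → ends 76
size at 76 (size 4, align 4) → ends 80
n_entries at 80 (size 4, align 4) → ends 84
tail pad 4 to reach multiple of 8
total 88 bytes, alignment 8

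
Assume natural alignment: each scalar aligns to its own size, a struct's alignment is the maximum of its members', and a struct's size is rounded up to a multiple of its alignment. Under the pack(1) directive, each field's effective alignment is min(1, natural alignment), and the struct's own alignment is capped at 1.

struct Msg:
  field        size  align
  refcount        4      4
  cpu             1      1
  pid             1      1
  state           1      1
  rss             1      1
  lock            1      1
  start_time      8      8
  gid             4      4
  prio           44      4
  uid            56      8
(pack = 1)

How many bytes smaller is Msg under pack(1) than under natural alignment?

7

natural layout:
  refcount at 0 (size 4, align 4) → ends 4
  cpu at 4 (size 1, align 1) → ends 5
  pid at 5 (size 1, align 1) → ends 6
  state at 6 (size 1, align 1) → ends 7
  rss at 7 (size 1, align 1) → ends 8
  lock at 8 (size 1, align 1) → ends 9
  pad 7 to align 8 for start_time
  start_time at 16 (size 8, align 8) → ends 24
  gid at 24 (size 4, align 4) → ends 28
  prio at 28 (size 44, align 4) → ends 72
  uid at 72 (size 56, align 8) → ends 128
  total 128 bytes, alignment 8
packed(1) layout:
  refcount at 0 (size 4, align 1) → ends 4
  cpu at 4 (size 1, align 1) → ends 5
  pid at 5 (size 1, align 1) → ends 6
  state at 6 (size 1, align 1) → ends 7
  rss at 7 (size 1, align 1) → ends 8
  lock at 8 (size 1, align 1) → ends 9
  start_time at 9 (size 8, align 1) → ends 17
  gid at 17 (size 4, align 1) → ends 21
  prio at 21 (size 44, align 1) → ends 65
  uid at 65 (size 56, align 1) → ends 121
  total 121 bytes, alignment 1
128 − 121 = 7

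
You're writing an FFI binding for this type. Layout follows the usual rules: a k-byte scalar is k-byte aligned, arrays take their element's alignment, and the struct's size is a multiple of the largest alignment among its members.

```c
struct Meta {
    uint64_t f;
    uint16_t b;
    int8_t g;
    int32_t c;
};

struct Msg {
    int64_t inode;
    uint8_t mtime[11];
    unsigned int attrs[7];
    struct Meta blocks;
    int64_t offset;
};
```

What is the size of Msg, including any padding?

72

Meta: 0..8  f  (8B, 8-aligned); 8..10  b  (2B, 2-aligned); 10..11  g  (1B, 1-aligned); 11..12  -- padding (1B); 12..16  c  (4B, 4-aligned); sizeof = 16, alignof = 8
0..8  inode  (8B, 8-aligned)
8..19  mtime  (11B, 1-aligned)
19..20  -- padding (1B)
20..48  attrs  (28B, 4-aligned)
48..64  blocks  (16B, 8-aligned)
64..72  offset  (8B, 8-aligned)
sizeof = 72, alignof = 8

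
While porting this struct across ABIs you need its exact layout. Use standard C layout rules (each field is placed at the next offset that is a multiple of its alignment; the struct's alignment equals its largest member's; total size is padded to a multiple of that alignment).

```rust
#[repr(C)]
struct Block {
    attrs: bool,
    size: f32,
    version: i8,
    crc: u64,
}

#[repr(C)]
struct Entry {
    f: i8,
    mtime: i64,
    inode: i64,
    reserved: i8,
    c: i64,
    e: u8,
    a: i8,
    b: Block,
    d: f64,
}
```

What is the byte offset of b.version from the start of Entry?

Block: 0..1  attrs  (1B, 1-aligned); 1..4  -- padding (3B); 4..8  size  (4B, 4-aligned); 8..9  version  (1B, 1-aligned); 9..16  -- padding (7B); 16..24  crc  (8B, 8-aligned); sizeof = 24, alignof = 8
0..1  f  (1B, 1-aligned)
1..8  -- padding (7B)
8..16  mtime  (8B, 8-aligned)
16..24  inode  (8B, 8-aligned)
24..25  reserved  (1B, 1-aligned)
25..32  -- padding (7B)
32..40  c  (8B, 8-aligned)
40..41  e  (1B, 1-aligned)
41..42  a  (1B, 1-aligned)
42..48  -- padding (6B)
48..72  b  (24B, 8-aligned)
within Block: version at 8
48 + 8 = 56

56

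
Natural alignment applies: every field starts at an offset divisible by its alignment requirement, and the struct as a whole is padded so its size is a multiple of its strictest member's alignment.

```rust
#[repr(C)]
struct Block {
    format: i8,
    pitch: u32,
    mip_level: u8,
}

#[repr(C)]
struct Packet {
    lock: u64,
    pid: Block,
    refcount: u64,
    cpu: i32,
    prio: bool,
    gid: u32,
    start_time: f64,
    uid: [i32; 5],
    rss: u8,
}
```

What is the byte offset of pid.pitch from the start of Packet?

Block: 0..1  format  (1B, 1-aligned); 1..4  -- padding (3B); 4..8  pitch  (4B, 4-aligned); 8..9  mip_level  (1B, 1-aligned); 9..12  -- tail padding (3B); sizeof = 12, alignof = 4
0..8  lock  (8B, 8-aligned)
8..20  pid  (12B, 4-aligned)
within Block: pitch at 4
8 + 4 = 12

12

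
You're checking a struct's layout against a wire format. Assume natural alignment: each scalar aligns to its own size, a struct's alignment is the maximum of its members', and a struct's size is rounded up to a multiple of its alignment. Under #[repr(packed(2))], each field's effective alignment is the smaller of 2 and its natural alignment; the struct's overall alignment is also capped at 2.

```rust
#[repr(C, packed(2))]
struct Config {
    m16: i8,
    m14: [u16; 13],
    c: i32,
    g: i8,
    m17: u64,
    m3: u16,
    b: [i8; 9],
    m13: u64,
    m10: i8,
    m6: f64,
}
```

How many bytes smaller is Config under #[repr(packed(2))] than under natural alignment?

16

natural layout:
  @0: m16 [1B, align 1] → 1
  +1 pad (align 2)
  @2: m14 [26B, align 2] → 28
  @28: c [4B, align 4] → 32
  @32: g [1B, align 1] → 33
  +7 pad (align 8)
  @40: m17 [8B, align 8] → 48
  @48: m3 [2B, align 2] → 50
  @50: b [9B, align 1] → 59
  +5 pad (align 8)
  @64: m13 [8B, align 8] → 72
  @72: m10 [1B, align 1] → 73
  +7 pad (align 8)
  @80: m6 [8B, align 8] → 88
  size 88, align 8
packed(2) layout:
  @0: m16 [1B, align 1] → 1
  +1 pad (align 2)
  @2: m14 [26B, align 2] → 28
  @28: c [4B, align 2] → 32
  @32: g [1B, align 1] → 33
  +1 pad (align 2)
  @34: m17 [8B, align 2] → 42
  @42: m3 [2B, align 2] → 44
  @44: b [9B, align 1] → 53
  +1 pad (align 2)
  @54: m13 [8B, align 2] → 62
  @62: m10 [1B, align 1] → 63
  +1 pad (align 2)
  @64: m6 [8B, align 2] → 72
  size 72, align 2
88 − 72 = 16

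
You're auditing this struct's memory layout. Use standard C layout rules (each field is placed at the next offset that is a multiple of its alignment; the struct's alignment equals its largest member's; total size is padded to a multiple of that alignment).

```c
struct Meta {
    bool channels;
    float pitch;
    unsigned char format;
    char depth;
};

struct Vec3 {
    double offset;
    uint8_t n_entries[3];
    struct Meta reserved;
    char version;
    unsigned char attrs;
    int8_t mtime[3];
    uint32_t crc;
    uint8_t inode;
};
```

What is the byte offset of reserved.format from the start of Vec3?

Meta: @0: channels [1B, align 1] → 1; +3 pad (align 4); @4: pitch [4B, align 4] → 8; @8: format [1B, align 1] → 9; @9: depth [1B, align 1] → 10; +2 tail pad (align 4); size 12, align 4
@0: offset [8B, align 8] → 8
@8: n_entries [3B, align 1] → 11
+1 pad (align 4)
@12: reserved [12B, align 4] → 24
within Meta: format at 8
12 + 8 = 20

20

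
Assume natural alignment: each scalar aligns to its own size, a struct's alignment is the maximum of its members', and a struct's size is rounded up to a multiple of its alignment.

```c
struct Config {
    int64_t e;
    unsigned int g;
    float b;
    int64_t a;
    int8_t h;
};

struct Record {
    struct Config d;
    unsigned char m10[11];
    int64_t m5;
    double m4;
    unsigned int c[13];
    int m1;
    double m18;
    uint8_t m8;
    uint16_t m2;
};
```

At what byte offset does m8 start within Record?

128

Config: @0: e [8B, align 8] → 8; @8: g [4B, align 4] → 12; @12: b [4B, align 4] → 16; @16: a [8B, align 8] → 24; @24: h [1B, align 1] → 25; +7 tail pad (align 8); size 32, align 8
@0: d [32B, align 8] → 32
@32: m10 [11B, align 1] → 43
+5 pad (align 8)
@48: m5 [8B, align 8] → 56
@56: m4 [8B, align 8] → 64
@64: c [52B, align 4] → 116
@116: m1 [4B, align 4] → 120
@120: m18 [8B, align 8] → 128
@128: m8 [1B, align 1] → 129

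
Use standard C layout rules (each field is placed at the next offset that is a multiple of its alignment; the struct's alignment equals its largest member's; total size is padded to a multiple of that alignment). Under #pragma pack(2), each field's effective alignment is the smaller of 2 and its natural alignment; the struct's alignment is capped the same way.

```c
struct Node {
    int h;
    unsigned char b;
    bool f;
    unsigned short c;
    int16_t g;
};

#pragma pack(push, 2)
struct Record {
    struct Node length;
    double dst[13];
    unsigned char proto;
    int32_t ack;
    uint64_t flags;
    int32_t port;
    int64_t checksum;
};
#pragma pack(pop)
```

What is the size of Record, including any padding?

142

Node: h at 0 (size 4, align 4) → ends 4; b at 4 (size 1, align 1) → ends 5; f at 5 (size 1, align 1) → ends 6; c at 6 (size 2, align 2) → ends 8; g at 8 (size 2, align 2) → ends 10; tail pad 2 to reach multiple of 4; total 12 bytes, alignment 4
length at 0 (size 12, align 2) → ends 12
dst at 12 (size 104, align 2) → ends 116
proto at 116 (size 1, align 1) → ends 117
pad 1 to align 2 for ack
ack at 118 (size 4, align 2) → ends 122
flags at 122 (size 8, align 2) → ends 130
port at 130 (size 4, align 2) → ends 134
checksum at 134 (size 8, align 2) → ends 142
total 142 bytes, alignment 2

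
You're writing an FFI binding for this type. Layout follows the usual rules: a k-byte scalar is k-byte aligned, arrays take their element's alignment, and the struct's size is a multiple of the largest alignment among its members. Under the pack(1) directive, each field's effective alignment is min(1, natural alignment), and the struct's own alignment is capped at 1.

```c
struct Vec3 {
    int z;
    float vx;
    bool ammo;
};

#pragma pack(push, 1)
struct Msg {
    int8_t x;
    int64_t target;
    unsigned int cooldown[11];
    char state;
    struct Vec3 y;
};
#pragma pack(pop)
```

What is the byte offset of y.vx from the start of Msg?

58

Vec3: 0..4  z  (4B, 4-aligned); 4..8  vx  (4B, 4-aligned); 8..9  ammo  (1B, 1-aligned); 9..12  -- tail padding (3B); sizeof = 12, alignof = 4
0..1  x  (1B, 1-aligned)
1..9  target  (8B, 1-aligned)
9..53  cooldown  (44B, 1-aligned)
53..54  state  (1B, 1-aligned)
54..66  y  (12B, 1-aligned)
within Vec3: vx at 4
54 + 4 = 58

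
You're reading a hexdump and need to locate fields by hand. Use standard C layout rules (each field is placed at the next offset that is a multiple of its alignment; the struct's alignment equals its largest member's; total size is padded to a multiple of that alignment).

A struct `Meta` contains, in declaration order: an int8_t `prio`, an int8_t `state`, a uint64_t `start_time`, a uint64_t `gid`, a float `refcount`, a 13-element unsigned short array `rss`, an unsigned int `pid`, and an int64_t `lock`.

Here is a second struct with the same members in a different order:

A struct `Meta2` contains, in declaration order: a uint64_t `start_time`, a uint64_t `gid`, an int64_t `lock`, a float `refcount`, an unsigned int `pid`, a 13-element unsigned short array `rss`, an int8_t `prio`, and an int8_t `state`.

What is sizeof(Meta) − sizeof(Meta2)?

0..1  prio  (1B, 1-aligned)
1..2  state  (1B, 1-aligned)
2..8  -- padding (6B)
8..16  start_time  (8B, 8-aligned)
16..24  gid  (8B, 8-aligned)
24..28  refcount  (4B, 4-aligned)
28..54  rss  (26B, 2-aligned)
54..56  -- padding (2B)
56..60  pid  (4B, 4-aligned)
60..64  -- padding (4B)
64..72  lock  (8B, 8-aligned)
sizeof = 72, alignof = 8
— Meta2 —
0..8  start_time  (8B, 8-aligned)
8..16  gid  (8B, 8-aligned)
16..24  lock  (8B, 8-aligned)
24..28  refcount  (4B, 4-aligned)
28..32  pid  (4B, 4-aligned)
32..58  rss  (26B, 2-aligned)
58..59  prio  (1B, 1-aligned)
59..60  state  (1B, 1-aligned)
60..64  -- tail padding (4B)
sizeof = 64, alignof = 8
72 − 64 = 8

8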